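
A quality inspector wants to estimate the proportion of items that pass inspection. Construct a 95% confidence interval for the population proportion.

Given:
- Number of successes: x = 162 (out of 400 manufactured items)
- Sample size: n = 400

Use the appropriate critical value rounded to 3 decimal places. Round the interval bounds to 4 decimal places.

Sample proportion: p̂ = 162/400 = 0.405000

Check conditions for normal approximation:
  np̂ = 162 ≥ 10 ✓
  n(1-p̂) = 238 ≥ 10 ✓

The sample is large enough, so use a z-interval (normal approximation) for the proportion.

For 95% confidence, z* = 1.96 (from standard normal table)

Standard error: SE = √(p̂(1-p̂)/n) = √(0.405000×0.595000/400) = 0.02454460

Margin of error: E = z* × SE = 1.96 × 0.02454460 = 0.048107

Z-interval: p̂ ± E = 0.405000 ± 0.048107 = (0.356893, 0.453107)

Rounded to 4 decimal places:

(0.3569, 0.4531)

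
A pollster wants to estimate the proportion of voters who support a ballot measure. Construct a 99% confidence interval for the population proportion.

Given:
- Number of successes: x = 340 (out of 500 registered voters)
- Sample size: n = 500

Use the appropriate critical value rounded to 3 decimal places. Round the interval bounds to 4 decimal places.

Sample proportion: p̂ = 340/500 = 0.680000

Check conditions for normal approximation:
  np̂ = 340 ≥ 10 ✓
  n(1-p̂) = 160 ≥ 10 ✓

The sample is large enough, so use a z-interval (normal approximation) for the proportion.

For 99% confidence, z* = 2.576 (from standard normal table)

Standard error: SE = √(p̂(1-p̂)/n) = √(0.680000×0.320000/500) = 0.02086145

Margin of error: E = z* × SE = 2.576 × 0.02086145 = 0.053739

Z-interval: p̂ ± E = 0.680000 ± 0.053739 = (0.626261, 0.733739)

Rounded to 4 decimal places:

(0.6263, 0.7337)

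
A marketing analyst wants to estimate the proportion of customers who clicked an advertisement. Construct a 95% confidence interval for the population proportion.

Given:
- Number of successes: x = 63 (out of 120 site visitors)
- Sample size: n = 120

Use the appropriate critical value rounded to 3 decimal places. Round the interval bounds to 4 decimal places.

Sample proportion: p̂ = 63/120 = 0.525000

Check conditions for normal approximation:
  np̂ = 63 ≥ 10 ✓
  n(1-p̂) = 57 ≥ 10 ✓

The sample is large enough, so use a z-interval (normal approximation) for the proportion.

For 95% confidence, z* = 1.96 (from standard normal table)

Standard error: SE = √(p̂(1-p̂)/n) = √(0.525000×0.475000/120) = 0.04558646

Margin of error: E = z* × SE = 1.96 × 0.04558646 = 0.089349

Z-interval: p̂ ± E = 0.525000 ± 0.089349 = (0.435651, 0.614349)

Rounded to 4 decimal places:

(0.4357, 0.6143)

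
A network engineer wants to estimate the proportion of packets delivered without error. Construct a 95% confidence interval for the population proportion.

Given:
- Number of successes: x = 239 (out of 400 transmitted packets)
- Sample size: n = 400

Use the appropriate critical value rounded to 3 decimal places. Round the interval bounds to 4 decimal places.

Sample proportion: p̂ = 239/400 = 0.597500

Check conditions for normal approximation:
  np̂ = 239 ≥ 10 ✓
  n(1-p̂) = 161 ≥ 10 ✓

The sample is large enough, so use a z-interval (normal approximation) for the proportion.

For 95% confidence, z* = 1.96 (from standard normal table)

Standard error: SE = √(p̂(1-p̂)/n) = √(0.597500×0.402500/400) = 0.02452008

Margin of error: E = z* × SE = 1.96 × 0.02452008 = 0.048059

Z-interval: p̂ ± E = 0.597500 ± 0.048059 = (0.549441, 0.645559)

Rounded to 4 decimal places:

(0.5494, 0.6456)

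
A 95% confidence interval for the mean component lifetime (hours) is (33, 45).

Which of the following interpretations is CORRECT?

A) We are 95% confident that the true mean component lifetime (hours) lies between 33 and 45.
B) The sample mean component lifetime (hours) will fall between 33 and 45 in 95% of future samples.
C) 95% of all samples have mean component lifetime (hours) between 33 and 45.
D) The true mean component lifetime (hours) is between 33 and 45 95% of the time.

A confidence interval represents our confidence in the procedure, not a probability statement about the parameter.

Key concept: If we repeated this sampling process many times and computed a 95% CI each time, about 95% of those intervals would contain the true population parameter.

For this specific interval (33, 45):
- Midpoint (point estimate): 39
- Margin of error: 6

The correct interpretation is the one stating confidence that the true parameter lies in the interval — option A.

A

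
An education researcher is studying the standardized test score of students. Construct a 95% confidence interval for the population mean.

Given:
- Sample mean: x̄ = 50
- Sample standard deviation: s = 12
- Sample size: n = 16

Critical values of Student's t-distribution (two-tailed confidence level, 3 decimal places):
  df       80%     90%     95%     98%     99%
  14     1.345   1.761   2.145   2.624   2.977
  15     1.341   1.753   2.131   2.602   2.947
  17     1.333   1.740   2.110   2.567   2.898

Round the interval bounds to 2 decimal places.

The population standard deviation σ is unknown (only the sample standard deviation s is given), so use a t-interval with df = n - 1 = 16 - 1 = 15.

For 95% confidence with df = 15, t* = 2.131 (from t-table)

Standard error: SE = s/√n = 12/√16 = 3.000000

Margin of error: E = t* × SE = 2.131 × 3.000000 = 6.3930

T-interval: x̄ ± E = 50 ± 6.3930 = (43.6070, 56.3930)

Rounded to 2 decimal places:

(43.61, 56.39)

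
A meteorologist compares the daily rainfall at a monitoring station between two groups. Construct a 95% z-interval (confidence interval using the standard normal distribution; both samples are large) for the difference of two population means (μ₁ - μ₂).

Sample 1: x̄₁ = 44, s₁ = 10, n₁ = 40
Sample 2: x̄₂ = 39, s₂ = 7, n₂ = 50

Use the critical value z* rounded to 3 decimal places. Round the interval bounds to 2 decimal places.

Both samples are large (n₁ = 40 ≥ 30, n₂ = 50 ≥ 30), so a z-interval for the difference of means applies.

Point estimate: x̄₁ - x̄₂ = 44 - 39 = 5

Standard error: SE = √(s₁²/n₁ + s₂²/n₂)
= √(10²/40 + 7²/50)
= √(2.500000 + 0.980000)
= 1.865476

For 95% confidence, z* = 1.96 (from standard normal table)
Margin of error: E = z* × SE = 1.96 × 1.865476 = 3.6563

Z-interval: (x̄₁ - x̄₂) ± E = 5 ± 3.6563 = (1.3437, 8.6563)

Rounded to 2 decimal places:

(1.34, 8.66)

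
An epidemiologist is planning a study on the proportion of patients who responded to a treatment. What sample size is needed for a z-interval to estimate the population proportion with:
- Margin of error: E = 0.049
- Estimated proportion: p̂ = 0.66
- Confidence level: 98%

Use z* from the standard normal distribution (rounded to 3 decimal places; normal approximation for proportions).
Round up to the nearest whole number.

Using z* for proportion z-interval (normal approximation).

For 98% confidence, z* = 2.326 (from standard normal table)

Sample size formula for proportion z-interval: n = z*²p̂(1-p̂)/E²

n = 2.326² × 0.66 × 0.34 / 0.049²
  = 5.410276 × 0.2244 / 0.002401
  = 505.6501

Round up to the nearest whole number: n = 506

506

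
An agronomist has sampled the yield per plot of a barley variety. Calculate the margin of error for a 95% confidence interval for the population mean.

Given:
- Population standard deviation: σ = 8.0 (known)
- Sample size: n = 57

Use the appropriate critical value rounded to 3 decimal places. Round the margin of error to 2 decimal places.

The population standard deviation σ is known, so use the z-interval margin of error formula.

For 95% confidence, z* = 1.96 (from standard normal table)

Margin of error formula for z-interval: E = z* × σ/√n

E = 1.96 × 8.0/√57
  = 1.96 × 1.059626
  = 2.0769

Rounded to 2 decimal places:

2.08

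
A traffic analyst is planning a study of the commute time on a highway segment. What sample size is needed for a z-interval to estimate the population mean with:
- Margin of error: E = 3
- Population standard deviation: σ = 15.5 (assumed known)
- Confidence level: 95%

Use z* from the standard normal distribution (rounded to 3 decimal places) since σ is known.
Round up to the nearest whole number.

Using z* since population σ is known (z-interval formula).

For 95% confidence, z* = 1.96 (from standard normal table)

Sample size formula for z-interval: n = (z*σ/E)²

n = (1.96 × 15.5 / 3)²
  = (10.126667)²
  = 102.5494

Round up to the nearest whole number: n = 103

103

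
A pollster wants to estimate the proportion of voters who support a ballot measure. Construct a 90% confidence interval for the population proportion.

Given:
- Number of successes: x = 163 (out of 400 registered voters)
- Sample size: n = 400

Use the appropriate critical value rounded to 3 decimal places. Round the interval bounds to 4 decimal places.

Sample proportion: p̂ = 163/400 = 0.407500

Check conditions for normal approximation:
  np̂ = 163 ≥ 10 ✓
  n(1-p̂) = 237 ≥ 10 ✓

The sample is large enough, so use a z-interval (normal approximation) for the proportion.

For 90% confidence, z* = 1.645 (from standard normal table)

Standard error: SE = √(p̂(1-p̂)/n) = √(0.407500×0.592500/400) = 0.02456846

Margin of error: E = z* × SE = 1.645 × 0.02456846 = 0.040415

Z-interval: p̂ ± E = 0.407500 ± 0.040415 = (0.367085, 0.447915)

Rounded to 4 decimal places:

(0.3671, 0.4479)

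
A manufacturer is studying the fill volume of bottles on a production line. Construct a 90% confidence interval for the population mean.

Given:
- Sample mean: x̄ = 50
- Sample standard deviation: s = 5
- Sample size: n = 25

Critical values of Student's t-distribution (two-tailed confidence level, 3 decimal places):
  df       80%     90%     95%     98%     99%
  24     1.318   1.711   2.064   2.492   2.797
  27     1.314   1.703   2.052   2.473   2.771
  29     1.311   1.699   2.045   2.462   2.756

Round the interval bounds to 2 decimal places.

The population standard deviation σ is unknown (only the sample standard deviation s is given), so use a t-interval with df = n - 1 = 25 - 1 = 24.

For 90% confidence with df = 24, t* = 1.711 (from t-table)

Standard error: SE = s/√n = 5/√25 = 1.000000

Margin of error: E = t* × SE = 1.711 × 1.000000 = 1.7110

T-interval: x̄ ± E = 50 ± 1.7110 = (48.2890, 51.7110)

Rounded to 2 decimal places:

(48.29, 51.71)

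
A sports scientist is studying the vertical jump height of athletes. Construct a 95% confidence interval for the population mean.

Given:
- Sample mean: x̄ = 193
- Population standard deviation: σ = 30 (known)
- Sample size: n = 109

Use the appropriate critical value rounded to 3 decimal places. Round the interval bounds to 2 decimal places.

The population standard deviation σ is known, so use a z-interval (standard normal critical value).

For 95% confidence, z* = 1.96 (from standard normal table)

Standard error: SE = σ/√n = 30/√109 = 2.873479

Margin of error: E = z* × SE = 1.96 × 2.873479 = 5.6320

Z-interval: x̄ ± E = 193 ± 5.6320 = (187.3680, 198.6320)

Rounded to 2 decimal places:

(187.37, 198.63)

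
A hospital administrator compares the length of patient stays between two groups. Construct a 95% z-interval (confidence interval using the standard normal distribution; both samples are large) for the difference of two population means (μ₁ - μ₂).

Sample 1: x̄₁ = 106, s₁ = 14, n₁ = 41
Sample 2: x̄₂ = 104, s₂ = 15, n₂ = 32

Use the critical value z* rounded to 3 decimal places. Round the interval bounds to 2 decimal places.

Both samples are large (n₁ = 41 ≥ 30, n₂ = 32 ≥ 30), so a z-interval for the difference of means applies.

Point estimate: x̄₁ - x̄₂ = 106 - 104 = 2

Standard error: SE = √(s₁²/n₁ + s₂²/n₂)
= √(14²/41 + 15²/32)
= √(4.780488 + 7.031250)
= 3.436821

For 95% confidence, z* = 1.96 (from standard normal table)
Margin of error: E = z* × SE = 1.96 × 3.436821 = 6.7362

Z-interval: (x̄₁ - x̄₂) ± E = 2 ± 6.7362 = (-4.7362, 8.7362)

Rounded to 2 decimal places:

(-4.74, 8.74)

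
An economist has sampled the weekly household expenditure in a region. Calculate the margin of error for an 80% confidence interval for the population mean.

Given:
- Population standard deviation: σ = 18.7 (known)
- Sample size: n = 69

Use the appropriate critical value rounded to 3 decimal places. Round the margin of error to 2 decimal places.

The population standard deviation σ is known, so use the z-interval margin of error formula.

For 80% confidence, z* = 1.282 (from standard normal table)

Margin of error formula for z-interval: E = z* × σ/√n

E = 1.282 × 18.7/√69
  = 1.282 × 2.251215
  = 2.8861

Rounded to 2 decimal places:

2.89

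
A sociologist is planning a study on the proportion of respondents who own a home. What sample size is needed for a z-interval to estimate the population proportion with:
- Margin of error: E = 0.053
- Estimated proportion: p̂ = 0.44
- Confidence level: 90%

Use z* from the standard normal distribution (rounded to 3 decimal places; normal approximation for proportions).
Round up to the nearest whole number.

Using z* for proportion z-interval (normal approximation).

For 90% confidence, z* = 1.645 (from standard normal table)

Sample size formula for proportion z-interval: n = z*²p̂(1-p̂)/E²

n = 1.645² × 0.44 × 0.56 / 0.053²
  = 2.706025 × 0.2464 / 0.002809
  = 237.3672

Round up to the nearest whole number: n = 238

238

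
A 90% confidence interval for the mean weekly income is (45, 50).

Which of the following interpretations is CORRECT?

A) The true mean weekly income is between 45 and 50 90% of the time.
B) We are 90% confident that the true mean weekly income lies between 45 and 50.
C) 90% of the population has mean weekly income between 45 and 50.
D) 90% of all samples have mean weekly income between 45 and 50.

A confidence interval represents our confidence in the procedure, not a probability statement about the parameter.

Key concept: If we repeated this sampling process many times and computed a 90% CI each time, about 90% of those intervals would contain the true population parameter.

For this specific interval (45, 50):
- Midpoint (point estimate): 47.5
- Margin of error: 2.5

The correct interpretation is the one stating confidence that the true parameter lies in the interval — option B.

B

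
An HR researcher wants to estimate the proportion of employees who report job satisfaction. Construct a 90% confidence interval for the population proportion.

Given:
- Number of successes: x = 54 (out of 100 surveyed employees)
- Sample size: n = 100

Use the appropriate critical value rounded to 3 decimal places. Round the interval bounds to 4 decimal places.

Sample proportion: p̂ = 54/100 = 0.540000

Check conditions for normal approximation:
  np̂ = 54 ≥ 10 ✓
  n(1-p̂) = 46 ≥ 10 ✓

The sample is large enough, so use a z-interval (normal approximation) for the proportion.

For 90% confidence, z* = 1.645 (from standard normal table)

Standard error: SE = √(p̂(1-p̂)/n) = √(0.540000×0.460000/100) = 0.04983974

Margin of error: E = z* × SE = 1.645 × 0.04983974 = 0.081986

Z-interval: p̂ ± E = 0.540000 ± 0.081986 = (0.458014, 0.621986)

Rounded to 4 decimal places:

(0.4580, 0.6220)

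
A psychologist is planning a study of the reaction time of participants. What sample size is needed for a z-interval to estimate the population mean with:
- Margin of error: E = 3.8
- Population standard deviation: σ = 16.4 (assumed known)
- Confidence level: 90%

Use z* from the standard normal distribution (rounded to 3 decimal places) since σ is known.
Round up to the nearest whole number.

Using z* since population σ is known (z-interval formula).

For 90% confidence, z* = 1.645 (from standard normal table)

Sample size formula for z-interval: n = (z*σ/E)²

n = (1.645 × 16.4 / 3.8)²
  = (7.099474)²
  = 50.4025

Round up to the nearest whole number: n = 51

51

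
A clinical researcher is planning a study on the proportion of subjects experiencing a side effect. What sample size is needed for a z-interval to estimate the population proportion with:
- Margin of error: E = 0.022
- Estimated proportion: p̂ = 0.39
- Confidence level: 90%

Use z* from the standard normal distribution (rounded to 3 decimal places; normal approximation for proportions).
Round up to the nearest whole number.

Using z* for proportion z-interval (normal approximation).

For 90% confidence, z* = 1.645 (from standard normal table)

Sample size formula for proportion z-interval: n = z*²p̂(1-p̂)/E²

n = 1.645² × 0.39 × 0.61 / 0.022²
  = 2.706025 × 0.2379 / 0.000484
  = 1330.0896

Round up to the nearest whole number: n = 1331

1331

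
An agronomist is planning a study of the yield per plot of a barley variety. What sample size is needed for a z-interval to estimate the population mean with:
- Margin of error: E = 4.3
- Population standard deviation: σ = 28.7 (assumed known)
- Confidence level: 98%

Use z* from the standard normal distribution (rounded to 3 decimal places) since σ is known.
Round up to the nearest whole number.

Using z* since population σ is known (z-interval formula).

For 98% confidence, z* = 2.326 (from standard normal table)

Sample size formula for z-interval: n = (z*σ/E)²

n = (2.326 × 28.7 / 4.3)²
  = (15.524698)²
  = 241.0162

Round up to the nearest whole number: n = 242

242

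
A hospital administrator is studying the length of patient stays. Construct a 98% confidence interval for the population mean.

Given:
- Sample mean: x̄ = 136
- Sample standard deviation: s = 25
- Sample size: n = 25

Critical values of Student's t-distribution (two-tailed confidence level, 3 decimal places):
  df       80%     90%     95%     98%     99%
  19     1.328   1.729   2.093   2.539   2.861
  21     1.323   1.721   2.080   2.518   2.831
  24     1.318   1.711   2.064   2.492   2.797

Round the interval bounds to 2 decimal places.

The population standard deviation σ is unknown (only the sample standard deviation s is given), so use a t-interval with df = n - 1 = 25 - 1 = 24.

For 98% confidence with df = 24, t* = 2.492 (from t-table)

Standard error: SE = s/√n = 25/√25 = 5.000000

Margin of error: E = t* × SE = 2.492 × 5.000000 = 12.4600

T-interval: x̄ ± E = 136 ± 12.4600 = (123.5400, 148.4600)

Rounded to 2 decimal places:

(123.54, 148.46)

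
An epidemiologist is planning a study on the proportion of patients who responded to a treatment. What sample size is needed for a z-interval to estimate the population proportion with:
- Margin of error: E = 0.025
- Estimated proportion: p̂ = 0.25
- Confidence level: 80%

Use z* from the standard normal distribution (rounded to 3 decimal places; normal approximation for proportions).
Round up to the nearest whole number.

Using z* for proportion z-interval (normal approximation).

For 80% confidence, z* = 1.282 (from standard normal table)

Sample size formula for proportion z-interval: n = z*²p̂(1-p̂)/E²

n = 1.282² × 0.25 × 0.75 / 0.025²
  = 1.643524 × 0.1875 / 0.000625
  = 493.0572

Round up to the nearest whole number: n = 494

494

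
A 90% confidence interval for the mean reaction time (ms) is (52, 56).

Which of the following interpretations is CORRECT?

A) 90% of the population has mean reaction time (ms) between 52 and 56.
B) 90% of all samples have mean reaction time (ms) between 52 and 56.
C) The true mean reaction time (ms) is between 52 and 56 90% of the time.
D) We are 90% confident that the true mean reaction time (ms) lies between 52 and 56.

A confidence interval represents our confidence in the procedure, not a probability statement about the parameter.

Key concept: If we repeated this sampling process many times and computed a 90% CI each time, about 90% of those intervals would contain the true population parameter.

For this specific interval (52, 56):
- Midpoint (point estimate): 54
- Margin of error: 2

The correct interpretation is the one stating confidence that the true parameter lies in the interval — option D.

D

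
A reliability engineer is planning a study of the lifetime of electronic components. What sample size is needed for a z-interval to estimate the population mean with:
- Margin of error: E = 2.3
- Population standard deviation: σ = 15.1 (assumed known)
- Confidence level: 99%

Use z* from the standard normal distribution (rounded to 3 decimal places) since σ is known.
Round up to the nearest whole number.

Using z* since population σ is known (z-interval formula).

For 99% confidence, z* = 2.576 (from standard normal table)

Sample size formula for z-interval: n = (z*σ/E)²

n = (2.576 × 15.1 / 2.3)²
  = (16.912000)²
  = 286.0157

Round up to the nearest whole number: n = 287

287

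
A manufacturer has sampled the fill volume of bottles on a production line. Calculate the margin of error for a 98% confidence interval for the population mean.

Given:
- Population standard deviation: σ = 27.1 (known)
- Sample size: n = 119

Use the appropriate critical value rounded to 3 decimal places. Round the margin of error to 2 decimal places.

The population standard deviation σ is known, so use the z-interval margin of error formula.

For 98% confidence, z* = 2.326 (from standard normal table)

Margin of error formula for z-interval: E = z* × σ/√n

E = 2.326 × 27.1/√119
  = 2.326 × 2.484253
  = 5.7784

Rounded to 2 decimal places:

5.78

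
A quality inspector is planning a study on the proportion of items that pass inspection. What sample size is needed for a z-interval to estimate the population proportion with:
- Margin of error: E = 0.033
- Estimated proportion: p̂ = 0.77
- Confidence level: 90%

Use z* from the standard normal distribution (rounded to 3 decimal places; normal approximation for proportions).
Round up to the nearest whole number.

Using z* for proportion z-interval (normal approximation).

For 90% confidence, z* = 1.645 (from standard normal table)

Sample size formula for proportion z-interval: n = z*²p̂(1-p̂)/E²

n = 1.645² × 0.77 × 0.23 / 0.033²
  = 2.706025 × 0.1771 / 0.001089
  = 440.0707

Round up to the nearest whole number: n = 441

441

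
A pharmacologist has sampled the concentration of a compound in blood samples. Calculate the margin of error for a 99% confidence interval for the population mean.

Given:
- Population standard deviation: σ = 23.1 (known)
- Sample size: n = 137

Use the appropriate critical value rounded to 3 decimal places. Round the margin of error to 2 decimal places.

The population standard deviation σ is known, so use the z-interval margin of error formula.

For 99% confidence, z* = 2.576 (from standard normal table)

Margin of error formula for z-interval: E = z* × σ/√n

E = 2.576 × 23.1/√137
  = 2.576 × 1.973566
  = 5.0839

Rounded to 2 decimal places:

5.08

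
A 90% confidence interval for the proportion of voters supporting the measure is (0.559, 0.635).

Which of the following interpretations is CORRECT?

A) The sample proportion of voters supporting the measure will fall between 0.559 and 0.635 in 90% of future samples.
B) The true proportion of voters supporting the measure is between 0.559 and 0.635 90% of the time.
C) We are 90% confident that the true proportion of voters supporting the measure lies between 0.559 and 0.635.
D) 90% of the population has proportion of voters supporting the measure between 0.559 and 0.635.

A confidence interval represents our confidence in the procedure, not a probability statement about the parameter.

Key concept: If we repeated this sampling process many times and computed a 90% CI each time, about 90% of those intervals would contain the true population parameter.

For this specific interval (0.559, 0.635):
- Midpoint (point estimate): 0.597
- Margin of error: 0.038

The correct interpretation is the one stating confidence that the true parameter lies in the interval — option C.

C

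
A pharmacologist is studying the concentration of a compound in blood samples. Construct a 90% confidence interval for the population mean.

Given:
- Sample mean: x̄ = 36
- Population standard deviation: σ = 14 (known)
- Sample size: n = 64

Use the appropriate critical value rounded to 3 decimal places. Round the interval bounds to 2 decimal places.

The population standard deviation σ is known, so use a z-interval (standard normal critical value).

For 90% confidence, z* = 1.645 (from standard normal table)

Standard error: SE = σ/√n = 14/√64 = 1.750000

Margin of error: E = z* × SE = 1.645 × 1.750000 = 2.8788

Z-interval: x̄ ± E = 36 ± 2.8788 = (33.1213, 38.8787)

Rounded to 2 decimal places:

(33.12, 38.88)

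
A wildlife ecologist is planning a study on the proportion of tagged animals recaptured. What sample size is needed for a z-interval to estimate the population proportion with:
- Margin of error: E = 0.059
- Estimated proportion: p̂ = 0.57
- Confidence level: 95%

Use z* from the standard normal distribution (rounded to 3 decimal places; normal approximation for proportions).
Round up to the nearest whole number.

Using z* for proportion z-interval (normal approximation).

For 95% confidence, z* = 1.96 (from standard normal table)

Sample size formula for proportion z-interval: n = z*²p̂(1-p̂)/E²

n = 1.96² × 0.57 × 0.43 / 0.059²
  = 3.8416 × 0.2451 / 0.003481
  = 270.4901

Round up to the nearest whole number: n = 271

271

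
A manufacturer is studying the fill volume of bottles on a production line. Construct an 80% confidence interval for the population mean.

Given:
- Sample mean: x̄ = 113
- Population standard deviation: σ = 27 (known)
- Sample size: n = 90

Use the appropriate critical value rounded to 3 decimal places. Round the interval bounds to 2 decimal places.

The population standard deviation σ is known, so use a z-interval (standard normal critical value).

For 80% confidence, z* = 1.282 (from standard normal table)

Standard error: SE = σ/√n = 27/√90 = 2.846050

Margin of error: E = z* × SE = 1.282 × 2.846050 = 3.6486

Z-interval: x̄ ± E = 113 ± 3.6486 = (109.3514, 116.6486)

Rounded to 2 decimal places:

(109.35, 116.65)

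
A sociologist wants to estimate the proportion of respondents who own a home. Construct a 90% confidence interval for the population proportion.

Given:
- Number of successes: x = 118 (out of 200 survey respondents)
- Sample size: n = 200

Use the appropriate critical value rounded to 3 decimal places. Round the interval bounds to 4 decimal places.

Sample proportion: p̂ = 118/200 = 0.590000

Check conditions for normal approximation:
  np̂ = 118 ≥ 10 ✓
  n(1-p̂) = 82 ≥ 10 ✓

The sample is large enough, so use a z-interval (normal approximation) for the proportion.

For 90% confidence, z* = 1.645 (from standard normal table)

Standard error: SE = √(p̂(1-p̂)/n) = √(0.590000×0.410000/200) = 0.03477787

Margin of error: E = z* × SE = 1.645 × 0.03477787 = 0.057210

Z-interval: p̂ ± E = 0.590000 ± 0.057210 = (0.532790, 0.647210)

Rounded to 4 decimal places:

(0.5328, 0.6472)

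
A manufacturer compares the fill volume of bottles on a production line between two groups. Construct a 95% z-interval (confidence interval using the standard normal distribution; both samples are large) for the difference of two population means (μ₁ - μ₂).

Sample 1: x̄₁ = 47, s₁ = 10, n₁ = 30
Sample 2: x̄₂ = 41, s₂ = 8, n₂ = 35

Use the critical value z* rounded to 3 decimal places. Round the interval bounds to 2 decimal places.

Both samples are large (n₁ = 30 ≥ 30, n₂ = 35 ≥ 30), so a z-interval for the difference of means applies.

Point estimate: x̄₁ - x̄₂ = 47 - 41 = 6

Standard error: SE = √(s₁²/n₁ + s₂²/n₂)
= √(10²/30 + 8²/35)
= √(3.333333 + 1.828571)
= 2.271983

For 95% confidence, z* = 1.96 (from standard normal table)
Margin of error: E = z* × SE = 1.96 × 2.271983 = 4.4531

Z-interval: (x̄₁ - x̄₂) ± E = 6 ± 4.4531 = (1.5469, 10.4531)

Rounded to 2 decimal places:

(1.55, 10.45)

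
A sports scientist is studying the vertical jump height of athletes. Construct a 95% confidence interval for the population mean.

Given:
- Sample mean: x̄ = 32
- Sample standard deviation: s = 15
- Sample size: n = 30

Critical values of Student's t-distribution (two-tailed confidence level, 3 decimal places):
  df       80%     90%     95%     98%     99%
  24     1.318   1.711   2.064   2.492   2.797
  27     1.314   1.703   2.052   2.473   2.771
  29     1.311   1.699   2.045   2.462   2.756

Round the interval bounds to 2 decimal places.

The population standard deviation σ is unknown (only the sample standard deviation s is given), so use a t-interval with df = n - 1 = 30 - 1 = 29.

For 95% confidence with df = 29, t* = 2.045 (from t-table)

Standard error: SE = s/√n = 15/√30 = 2.738613

Margin of error: E = t* × SE = 2.045 × 2.738613 = 5.6005

T-interval: x̄ ± E = 32 ± 5.6005 = (26.3995, 37.6005)

Rounded to 2 decimal places:

(26.40, 37.60)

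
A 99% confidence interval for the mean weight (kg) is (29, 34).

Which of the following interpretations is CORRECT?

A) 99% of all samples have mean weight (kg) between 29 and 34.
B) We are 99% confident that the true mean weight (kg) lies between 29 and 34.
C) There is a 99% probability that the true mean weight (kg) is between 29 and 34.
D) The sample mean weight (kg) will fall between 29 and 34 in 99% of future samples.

A confidence interval represents our confidence in the procedure, not a probability statement about the parameter.

Key concept: If we repeated this sampling process many times and computed a 99% CI each time, about 99% of those intervals would contain the true population parameter.

For this specific interval (29, 34):
- Midpoint (point estimate): 31.5
- Margin of error: 2.5

The correct interpretation is the one stating confidence that the true parameter lies in the interval — option B.

B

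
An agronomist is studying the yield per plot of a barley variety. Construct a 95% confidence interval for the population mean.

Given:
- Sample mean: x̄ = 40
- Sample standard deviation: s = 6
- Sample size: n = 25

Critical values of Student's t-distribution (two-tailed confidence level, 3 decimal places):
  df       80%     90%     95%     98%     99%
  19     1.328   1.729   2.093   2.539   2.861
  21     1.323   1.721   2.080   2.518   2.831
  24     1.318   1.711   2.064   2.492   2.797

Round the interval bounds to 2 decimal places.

The population standard deviation σ is unknown (only the sample standard deviation s is given), so use a t-interval with df = n - 1 = 25 - 1 = 24.

For 95% confidence with df = 24, t* = 2.064 (from t-table)

Standard error: SE = s/√n = 6/√25 = 1.200000

Margin of error: E = t* × SE = 2.064 × 1.200000 = 2.4768

T-interval: x̄ ± E = 40 ± 2.4768 = (37.5232, 42.4768)

Rounded to 2 decimal places:

(37.52, 42.48)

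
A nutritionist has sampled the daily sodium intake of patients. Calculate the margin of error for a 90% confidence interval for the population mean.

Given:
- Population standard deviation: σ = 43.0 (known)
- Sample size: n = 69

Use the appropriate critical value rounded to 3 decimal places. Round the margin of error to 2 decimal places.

The population standard deviation σ is known, so use the z-interval margin of error formula.

For 90% confidence, z* = 1.645 (from standard normal table)

Margin of error formula for z-interval: E = z* × σ/√n

E = 1.645 × 43.0/√69
  = 1.645 × 5.176592
  = 8.5155

Rounded to 2 decimal places:

8.52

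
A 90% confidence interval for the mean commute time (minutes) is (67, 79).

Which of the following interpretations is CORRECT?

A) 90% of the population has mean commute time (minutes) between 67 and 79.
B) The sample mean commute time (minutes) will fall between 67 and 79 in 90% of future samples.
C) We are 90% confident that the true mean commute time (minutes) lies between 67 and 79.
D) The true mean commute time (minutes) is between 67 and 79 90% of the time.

A confidence interval represents our confidence in the procedure, not a probability statement about the parameter.

Key concept: If we repeated this sampling process many times and computed a 90% CI each time, about 90% of those intervals would contain the true population parameter.

For this specific interval (67, 79):
- Midpoint (point estimate): 73
- Margin of error: 6

The correct interpretation is the one stating confidence that the true parameter lies in the interval — option C.

C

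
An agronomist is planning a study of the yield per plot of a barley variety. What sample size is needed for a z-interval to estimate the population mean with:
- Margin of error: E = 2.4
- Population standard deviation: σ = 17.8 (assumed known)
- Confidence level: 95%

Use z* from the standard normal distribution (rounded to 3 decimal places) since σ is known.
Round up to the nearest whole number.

Using z* since population σ is known (z-interval formula).

For 95% confidence, z* = 1.96 (from standard normal table)

Sample size formula for z-interval: n = (z*σ/E)²

n = (1.96 × 17.8 / 2.4)²
  = (14.536667)²
  = 211.3147

Round up to the nearest whole number: n = 212

212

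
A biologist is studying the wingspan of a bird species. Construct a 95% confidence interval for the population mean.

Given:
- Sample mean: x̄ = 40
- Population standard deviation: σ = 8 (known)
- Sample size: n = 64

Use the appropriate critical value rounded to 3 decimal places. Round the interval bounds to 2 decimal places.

The population standard deviation σ is known, so use a z-interval (standard normal critical value).

For 95% confidence, z* = 1.96 (from standard normal table)

Standard error: SE = σ/√n = 8/√64 = 1.000000

Margin of error: E = z* × SE = 1.96 × 1.000000 = 1.9600

Z-interval: x̄ ± E = 40 ± 1.9600 = (38.0400, 41.9600)

Rounded to 2 decimal places:

(38.04, 41.96)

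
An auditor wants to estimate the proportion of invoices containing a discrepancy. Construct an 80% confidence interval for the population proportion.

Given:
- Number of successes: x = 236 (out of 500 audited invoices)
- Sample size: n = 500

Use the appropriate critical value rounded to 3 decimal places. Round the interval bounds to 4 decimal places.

Sample proportion: p̂ = 236/500 = 0.472000

Check conditions for normal approximation:
  np̂ = 236 ≥ 10 ✓
  n(1-p̂) = 264 ≥ 10 ✓

The sample is large enough, so use a z-interval (normal approximation) for the proportion.

For 80% confidence, z* = 1.282 (from standard normal table)

Standard error: SE = √(p̂(1-p̂)/n) = √(0.472000×0.528000/500) = 0.02232559

Margin of error: E = z* × SE = 1.282 × 0.02232559 = 0.028621

Z-interval: p̂ ± E = 0.472000 ± 0.028621 = (0.443379, 0.500621)

Rounded to 4 decimal places:

(0.4434, 0.5006)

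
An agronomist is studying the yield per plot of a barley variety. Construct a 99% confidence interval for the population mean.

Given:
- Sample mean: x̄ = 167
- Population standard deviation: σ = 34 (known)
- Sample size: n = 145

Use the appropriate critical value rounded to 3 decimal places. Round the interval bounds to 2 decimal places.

The population standard deviation σ is known, so use a z-interval (standard normal critical value).

For 99% confidence, z* = 2.576 (from standard normal table)

Standard error: SE = σ/√n = 34/√145 = 2.823546

Margin of error: E = z* × SE = 2.576 × 2.823546 = 7.2735

Z-interval: x̄ ± E = 167 ± 7.2735 = (159.7265, 174.2735)

Rounded to 2 decimal places:

(159.73, 174.27)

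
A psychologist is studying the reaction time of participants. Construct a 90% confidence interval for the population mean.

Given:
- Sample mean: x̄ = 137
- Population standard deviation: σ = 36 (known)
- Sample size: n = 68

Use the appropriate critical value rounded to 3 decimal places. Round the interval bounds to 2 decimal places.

The population standard deviation σ is known, so use a z-interval (standard normal critical value).

For 90% confidence, z* = 1.645 (from standard normal table)

Standard error: SE = σ/√n = 36/√68 = 4.365641

Margin of error: E = z* × SE = 1.645 × 4.365641 = 7.1815

Z-interval: x̄ ± E = 137 ± 7.1815 = (129.8185, 144.1815)

Rounded to 2 decimal places:

(129.82, 144.18)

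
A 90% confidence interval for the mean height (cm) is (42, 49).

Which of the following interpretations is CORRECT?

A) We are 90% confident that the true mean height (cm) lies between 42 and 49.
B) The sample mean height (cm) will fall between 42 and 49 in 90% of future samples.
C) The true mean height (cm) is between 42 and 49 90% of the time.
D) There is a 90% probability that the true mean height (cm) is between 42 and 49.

A confidence interval represents our confidence in the procedure, not a probability statement about the parameter.

Key concept: If we repeated this sampling process many times and computed a 90% CI each time, about 90% of those intervals would contain the true population parameter.

For this specific interval (42, 49):
- Midpoint (point estimate): 45.5
- Margin of error: 3.5

The correct interpretation is the one stating confidence that the true parameter lies in the interval — option A.

A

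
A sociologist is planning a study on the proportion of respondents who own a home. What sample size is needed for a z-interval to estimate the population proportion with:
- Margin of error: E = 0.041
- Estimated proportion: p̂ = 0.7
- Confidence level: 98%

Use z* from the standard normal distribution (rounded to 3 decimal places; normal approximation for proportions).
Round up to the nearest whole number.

Using z* for proportion z-interval (normal approximation).

For 98% confidence, z* = 2.326 (from standard normal table)

Sample size formula for proportion z-interval: n = z*²p̂(1-p̂)/E²

n = 2.326² × 0.7 × 0.3 / 0.041²
  = 5.410276 × 0.21 / 0.001681
  = 675.8822

Round up to the nearest whole number: n = 676

676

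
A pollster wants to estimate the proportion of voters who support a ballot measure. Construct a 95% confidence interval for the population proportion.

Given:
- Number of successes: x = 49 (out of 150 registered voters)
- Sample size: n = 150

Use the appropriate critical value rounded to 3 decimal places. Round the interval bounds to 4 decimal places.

Sample proportion: p̂ = 49/150 = 0.326667

Check conditions for normal approximation:
  np̂ = 49 ≥ 10 ✓
  n(1-p̂) = 101 ≥ 10 ✓

The sample is large enough, so use a z-interval (normal approximation) for the proportion.

For 95% confidence, z* = 1.96 (from standard normal table)

Standard error: SE = √(p̂(1-p̂)/n) = √(0.326667×0.673333/150) = 0.03829322

Margin of error: E = z* × SE = 1.96 × 0.03829322 = 0.075055

Z-interval: p̂ ± E = 0.326667 ± 0.075055 = (0.251612, 0.401721)

Rounded to 4 decimal places:

(0.2516, 0.4017)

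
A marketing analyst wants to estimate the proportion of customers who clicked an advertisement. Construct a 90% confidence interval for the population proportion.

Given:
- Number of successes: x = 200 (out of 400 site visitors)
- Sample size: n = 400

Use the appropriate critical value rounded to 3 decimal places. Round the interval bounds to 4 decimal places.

Sample proportion: p̂ = 200/400 = 0.500000

Check conditions for normal approximation:
  np̂ = 200 ≥ 10 ✓
  n(1-p̂) = 200 ≥ 10 ✓

The sample is large enough, so use a z-interval (normal approximation) for the proportion.

For 90% confidence, z* = 1.645 (from standard normal table)

Standard error: SE = √(p̂(1-p̂)/n) = √(0.500000×0.500000/400) = 0.02500000

Margin of error: E = z* × SE = 1.645 × 0.02500000 = 0.041125

Z-interval: p̂ ± E = 0.500000 ± 0.041125 = (0.458875, 0.541125)

Rounded to 4 decimal places:

(0.4589, 0.5411)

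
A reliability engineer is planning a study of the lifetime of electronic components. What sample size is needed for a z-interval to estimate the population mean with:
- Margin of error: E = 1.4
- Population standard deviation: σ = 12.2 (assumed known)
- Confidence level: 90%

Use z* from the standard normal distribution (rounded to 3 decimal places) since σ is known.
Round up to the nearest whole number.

Using z* since population σ is known (z-interval formula).

For 90% confidence, z* = 1.645 (from standard normal table)

Sample size formula for z-interval: n = (z*σ/E)²

n = (1.645 × 12.2 / 1.4)²
  = (14.335000)²
  = 205.4922

Round up to the nearest whole number: n = 206

206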